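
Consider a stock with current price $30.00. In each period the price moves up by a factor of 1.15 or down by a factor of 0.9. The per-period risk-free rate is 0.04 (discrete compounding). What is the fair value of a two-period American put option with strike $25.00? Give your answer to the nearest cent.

Risk-neutral probability p = (1 + 0.04 − 0.9)/(1.15 − 0.9) = 0.1400/0.2500 = 0.5600
Terminal stock prices: S_uu = 39.67, S_ud = 31.05, S_dd = 24.3
Terminal payoffs (K − S): max(-14.67, 0) = 0, max(-6.05, 0) = 0, max(0.7, 0) = 0.7
Node u (S = 34.5): continuation = 1/1.04·[0.5600·0.0000 + 0.4400·0.0000] = 0.0000; exercise value = 0.0000 ≤ continuation, so V_u = 0.0000
Node d (S = 27): continuation = 1/1.04·[0.5600·0.0000 + 0.4400·0.7000] = 0.2962; exercise value = 0.0000 ≤ continuation, so V_d = 0.2962
Node 0 (S = 30): continuation = 1/1.04·[0.5600·0.0000 + 0.4400·0.2962] = 0.1253; exercise value = 0.0000 ≤ continuation, so V_0 = 0.1253

$0.13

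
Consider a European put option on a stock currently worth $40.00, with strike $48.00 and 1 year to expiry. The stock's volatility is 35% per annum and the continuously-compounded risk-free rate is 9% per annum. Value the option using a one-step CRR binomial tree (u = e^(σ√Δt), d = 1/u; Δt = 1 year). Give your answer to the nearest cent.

$8.24

CRR parameters: u = e^(σ√Δt) = e^(0.35·√1) = 1.4191, d = 1/u = 0.7047
Per-period rate: rΔt = 0.09·1 = 0.09, so R = e^0.09 = 1.0942
Risk-neutral probability p = (e^0.09 − 0.7047)/(1.4191 − 0.7047) = 0.3895/0.7144 = 0.5452
Terminal stock prices: S_u = 56.76, S_d = 28.19
Terminal payoffs (K − S): max(-8.763, 0) = 0, max(19.81, 0) = 19.81
Node 0 (S = 40): V_0 = e^(−0.09)·[0.5452·0.0000 + 0.4548·19.8125] = 8.2350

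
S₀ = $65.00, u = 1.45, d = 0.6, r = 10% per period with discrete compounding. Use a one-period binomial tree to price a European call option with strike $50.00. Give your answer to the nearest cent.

Risk-neutral probability p = (1 + 0.1 − 0.6)/(1.45 − 0.6) = 0.5000/0.8500 = 0.5882
Terminal stock prices: S_u = 94.25, S_d = 39
Terminal payoffs (S − K): max(44.25, 0) = 44.25, max(-11, 0) = 0
Node 0 (S = 65): V_0 = 1/1.1·[0.5882·44.2500 + 0.4118·0.0000] = 23.6631

$23.66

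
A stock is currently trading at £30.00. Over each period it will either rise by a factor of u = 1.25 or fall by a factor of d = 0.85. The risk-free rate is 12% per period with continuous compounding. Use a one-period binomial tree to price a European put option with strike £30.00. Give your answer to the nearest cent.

Risk-neutral probability p = (e^0.12 − 0.85)/(1.25 − 0.85) = 0.2775/0.4000 = 0.6937
Terminal stock prices: S_u = 37.5, S_d = 25.5
Terminal payoffs (K − S): max(-7.5, 0) = 0, max(4.5, 0) = 4.5
Node 0 (S = 30): V_0 = e^(−0.12)·[0.6937·0.0000 + 0.3063·4.5000] = 1.2223

£1.22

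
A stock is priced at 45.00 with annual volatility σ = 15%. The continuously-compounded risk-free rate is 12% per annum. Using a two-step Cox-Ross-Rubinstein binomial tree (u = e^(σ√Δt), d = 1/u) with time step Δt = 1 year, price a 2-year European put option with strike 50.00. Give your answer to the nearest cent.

CRR parameters: u = e^(σ√Δt) = e^(0.15·√1) = 1.1618, d = 1/u = 0.8607
Per-period rate: rΔt = 0.12·1 = 0.12, so R = e^0.12 = 1.1275
Risk-neutral probability p = (e^0.12 − 0.8607)/(1.1618 − 0.8607) = 0.2668/0.3011 = 0.8860
Terminal stock prices: S_uu = 60.74, S_ud = 45, S_dd = 33.34
Terminal payoffs (K − S): max(-10.74, 0) = 0, max(5, 0) = 5, max(16.66, 0) = 16.66
Node u (S = 52.28): V_u = e^(−0.12)·[0.8860·0.0000 + 0.1140·5.0000] = 0.5057
Node d (S = 38.73): V_d = e^(−0.12)·[0.8860·5.0000 + 0.1140·16.6632] = 5.6142
Node 0 (S = 45): V_0 = e^(−0.12)·[0.8860·0.5057 + 0.1140·5.6142] = 0.9651

0.97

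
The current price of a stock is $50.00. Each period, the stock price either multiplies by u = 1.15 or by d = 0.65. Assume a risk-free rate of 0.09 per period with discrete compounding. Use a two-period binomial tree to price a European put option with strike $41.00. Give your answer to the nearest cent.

$0.89

Risk-neutral probability p = (1 + 0.09 − 0.65)/(1.15 − 0.65) = 0.4400/0.5000 = 0.8800
Terminal stock prices: S_uu = 66.12, S_ud = 37.38, S_dd = 21.13
Terminal payoffs (K − S): max(-25.12, 0) = 0, max(3.625, 0) = 3.625, max(19.87, 0) = 19.87
Node u (S = 57.5): V_u = 1/1.09·[0.8800·0.0000 + 0.1200·3.6250] = 0.3991
Node d (S = 32.5): V_d = 1/1.09·[0.8800·3.6250 + 0.1200·19.8750] = 5.1147
Node 0 (S = 50): V_0 = 1/1.09·[0.8800·0.3991 + 0.1200·5.1147] = 0.8853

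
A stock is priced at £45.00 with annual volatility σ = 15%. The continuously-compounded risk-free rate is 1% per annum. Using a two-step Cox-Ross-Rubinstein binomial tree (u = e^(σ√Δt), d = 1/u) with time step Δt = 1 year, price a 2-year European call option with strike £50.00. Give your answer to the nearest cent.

CRR parameters: u = e^(σ√Δt) = e^(0.15·√1) = 1.1618, d = 1/u = 0.8607
Per-period rate: rΔt = 0.01·1 = 0.01, so R = e^0.01 = 1.0101
Risk-neutral probability p = (e^0.01 − 0.8607)/(1.1618 − 0.8607) = 0.1493/0.3011 = 0.4959
Terminal stock prices: S_uu = 60.74, S_ud = 45, S_dd = 33.34
Terminal payoffs (S − K): max(10.74, 0) = 10.74, max(-5, 0) = 0, max(-16.66, 0) = 0
Node u (S = 52.28): V_u = e^(−0.01)·[0.4959·10.7436 + 0.5041·0.0000] = 5.2752
Node d (S = 38.73): V_d = e^(−0.01)·[0.4959·0.0000 + 0.5041·0.0000] = 0.0000
Node 0 (S = 45): V_0 = e^(−0.01)·[0.4959·5.2752 + 0.5041·0.0000] = 2.5902

£2.59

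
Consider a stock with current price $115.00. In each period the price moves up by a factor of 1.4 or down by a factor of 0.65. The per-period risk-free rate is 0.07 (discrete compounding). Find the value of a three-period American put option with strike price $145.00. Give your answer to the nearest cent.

$37.57

Risk-neutral probability p = (1 + 0.07 − 0.65)/(1.4 − 0.65) = 0.4200/0.7500 = 0.5600
Terminal stock prices: S_uuu = 315.6, S_uud = 146.5, S_udd = 68.02, S_ddd = 31.58
Terminal payoffs (K − S): max(-170.6, 0) = 0, max(-1.51, 0) = 0, max(76.98, 0) = 76.98, max(113.4, 0) = 113.4
Node uu (S = 225.4): continuation = 1/1.07·[0.5600·0.0000 + 0.4400·0.0000] = 0.0000; exercise value = 0.0000 ≤ continuation, so V_uu = 0.0000
Node ud (S = 104.7): continuation = 1/1.07·[0.5600·0.0000 + 0.4400·76.9775] = 31.6543; exercise value = 40.3500 > continuation, so V_ud = 40.3500 (exercise)
Node dd (S = 48.59): continuation = 1/1.07·[0.5600·76.9775 + 0.4400·113.4181] = 86.9265; exercise value = 96.4125 > continuation, so V_dd = 96.4125 (exercise)
Node u (S = 161): continuation = 1/1.07·[0.5600·0.0000 + 0.4400·40.3500] = 16.5925; exercise value = 0.0000 ≤ continuation, so V_u = 16.5925
Node d (S = 74.75): continuation = 1/1.07·[0.5600·40.3500 + 0.4400·96.4125] = 60.7640; exercise value = 70.2500 > continuation, so V_d = 70.2500 (exercise)
Node 0 (S = 115): continuation = 1/1.07·[0.5600·16.5925 + 0.4400·70.2500] = 37.5718; exercise value = 30.0000 ≤ continuation, so V_0 = 37.5718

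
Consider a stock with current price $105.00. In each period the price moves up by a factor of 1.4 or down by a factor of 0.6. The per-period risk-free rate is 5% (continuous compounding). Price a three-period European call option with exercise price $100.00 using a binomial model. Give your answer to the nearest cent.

Risk-neutral probability p = (e^0.05 − 0.6)/(1.4 − 0.6) = 0.4513/0.8000 = 0.5641
Terminal stock prices: S_uuu = 288.1, S_uud = 123.5, S_udd = 52.92, S_ddd = 22.68
Terminal payoffs (S − K): max(188.1, 0) = 188.1, max(23.48, 0) = 23.48, max(-47.08, 0) = 0, max(-77.32, 0) = 0
Node uu (S = 205.8): V_uu = e^(−0.05)·[0.5641·188.1200 + 0.4359·23.4800] = 110.6771
Node ud (S = 88.2): V_ud = e^(−0.05)·[0.5641·23.4800 + 0.4359·0.0000] = 12.5988
Node dd (S = 37.8): V_dd = e^(−0.05)·[0.5641·0.0000 + 0.4359·0.0000] = 0.0000
Node u (S = 147): V_u = e^(−0.05)·[0.5641·110.6771 + 0.4359·12.5988] = 64.6110
Node d (S = 63): V_d = e^(−0.05)·[0.5641·12.5988 + 0.4359·0.0000] = 6.7603
Node 0 (S = 105): V_0 = e^(−0.05)·[0.5641·64.6110 + 0.4359·6.7603] = 37.4720

$37.47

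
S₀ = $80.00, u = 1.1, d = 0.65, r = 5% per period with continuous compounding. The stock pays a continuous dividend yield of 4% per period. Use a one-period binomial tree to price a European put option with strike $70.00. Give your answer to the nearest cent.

Per-period risk-free factor R = e^0.05 = 1.0513; dividend-adjusted growth = e^(0.05−0.04) = 1.0101.
Risk-neutral probability p = (1.0101 − 0.65)/(1.1 − 0.65) = 0.3601/0.4500 = 0.8001
Terminal stock prices: S_u = 88, S_d = 52
Terminal payoffs (K − S): max(-18, 0) = 0, max(18, 0) = 18
Node 0 (S = 80): V_0 = e^(−0.05)·[0.8001·0.0000 + 0.1999·18.0000] = 3.4225

$3.42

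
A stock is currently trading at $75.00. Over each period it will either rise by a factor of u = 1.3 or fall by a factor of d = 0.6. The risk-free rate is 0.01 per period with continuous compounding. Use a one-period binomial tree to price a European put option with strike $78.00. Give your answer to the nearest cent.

$13.53

Risk-neutral probability p = (e^0.01 − 0.6)/(1.3 − 0.6) = 0.4101/0.7000 = 0.5858
Terminal stock prices: S_u = 97.5, S_d = 45
Terminal payoffs (K − S): max(-19.5, 0) = 0, max(33, 0) = 33
Node 0 (S = 75): V_0 = e^(−0.01)·[0.5858·0.0000 + 0.4142·33.0000] = 13.5331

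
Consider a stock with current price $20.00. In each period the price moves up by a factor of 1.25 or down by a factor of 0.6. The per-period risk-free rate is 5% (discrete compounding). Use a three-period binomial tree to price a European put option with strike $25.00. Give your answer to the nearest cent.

$5.63

Risk-neutral probability p = (1 + 0.05 − 0.6)/(1.25 − 0.6) = 0.4500/0.6500 = 0.6923
Terminal stock prices: S_uuu = 39.06, S_uud = 18.75, S_udd = 9, S_ddd = 4.32
Terminal payoffs (K − S): max(-14.06, 0) = 0, max(6.25, 0) = 6.25, max(16, 0) = 16, max(20.68, 0) = 20.68
Node uu (S = 31.25): V_uu = 1/1.05·[0.6923·0.0000 + 0.3077·6.2500] = 1.8315
Node ud (S = 15): V_ud = 1/1.05·[0.6923·6.2500 + 0.3077·16.0000] = 8.8095
Node dd (S = 7.2): V_dd = 1/1.05·[0.6923·16.0000 + 0.3077·20.6800] = 16.6095
Node u (S = 25): V_u = 1/1.05·[0.6923·1.8315 + 0.3077·8.8095] = 3.7891
Node d (S = 12): V_d = 1/1.05·[0.6923·8.8095 + 0.3077·16.6095] = 10.6757
Node 0 (S = 20): V_0 = 1/1.05·[0.6923·3.7891 + 0.3077·10.6757] = 5.6267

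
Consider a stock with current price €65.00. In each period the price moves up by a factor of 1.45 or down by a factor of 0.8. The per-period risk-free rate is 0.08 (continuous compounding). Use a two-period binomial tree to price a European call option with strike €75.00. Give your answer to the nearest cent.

Risk-neutral probability p = (e^0.08 − 0.8)/(1.45 − 0.8) = 0.2833/0.6500 = 0.4358
Terminal stock prices: S_uu = 136.7, S_ud = 75.4, S_dd = 41.6
Terminal payoffs (S − K): max(61.66, 0) = 61.66, max(0.4, 0) = 0.4, max(-33.4, 0) = 0
Node u (S = 94.25): V_u = e^(−0.08)·[0.4358·61.6625 + 0.5642·0.4000] = 25.0163
Node d (S = 52): V_d = e^(−0.08)·[0.4358·0.4000 + 0.5642·0.0000] = 0.1609
Node 0 (S = 65): V_0 = e^(−0.08)·[0.4358·25.0163 + 0.5642·0.1609] = 10.1483

€10.15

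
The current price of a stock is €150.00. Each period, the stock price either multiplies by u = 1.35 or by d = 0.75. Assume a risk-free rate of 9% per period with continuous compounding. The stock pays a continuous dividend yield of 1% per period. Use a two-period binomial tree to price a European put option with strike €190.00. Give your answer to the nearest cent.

€33.16

Per-period risk-free factor R = e^0.09 = 1.0942; dividend-adjusted growth = e^(0.09−0.01) = 1.0833.
Risk-neutral probability p = (1.0833 − 0.75)/(1.35 − 0.75) = 0.3333/0.6000 = 0.5555
Terminal stock prices: S_uu = 273.4, S_ud = 151.9, S_dd = 84.38
Terminal payoffs (K − S): max(-83.38, 0) = 0, max(38.12, 0) = 38.12, max(105.6, 0) = 105.6
Node u (S = 202.5): V_u = e^(−0.09)·[0.5555·0.0000 + 0.4445·38.1250] = 15.4887
Node d (S = 112.5): V_d = e^(−0.09)·[0.5555·38.1250 + 0.4445·105.6250] = 62.2663
Node 0 (S = 150): V_0 = e^(−0.09)·[0.5555·15.4887 + 0.4445·62.2663] = 33.1596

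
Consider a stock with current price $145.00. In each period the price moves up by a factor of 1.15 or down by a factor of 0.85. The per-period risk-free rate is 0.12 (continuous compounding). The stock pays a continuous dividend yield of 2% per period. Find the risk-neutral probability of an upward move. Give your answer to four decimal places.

p = 0.8506

Per-period risk-free factor R = e^0.12 = 1.1275; dividend-adjusted growth = e^(0.12−0.02) = 1.1052.
Risk-neutral probability p = (1.1052 − 0.85)/(1.15 − 0.85) = 0.2552/0.3000 = 0.8506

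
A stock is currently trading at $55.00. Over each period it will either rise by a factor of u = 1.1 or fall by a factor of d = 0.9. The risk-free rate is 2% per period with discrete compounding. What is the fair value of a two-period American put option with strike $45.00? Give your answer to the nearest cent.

$0.07

Risk-neutral probability p = (1 + 0.02 − 0.9)/(1.1 − 0.9) = 0.1200/0.2000 = 0.6000
Terminal stock prices: S_uu = 66.55, S_ud = 54.45, S_dd = 44.55
Terminal payoffs (K − S): max(-21.55, 0) = 0, max(-9.45, 0) = 0, max(0.45, 0) = 0.45
Node u (S = 60.5): continuation = 1/1.02·[0.6000·0.0000 + 0.4000·0.0000] = 0.0000; exercise value = 0.0000 ≤ continuation, so V_u = 0.0000
Node d (S = 49.5): continuation = 1/1.02·[0.6000·0.0000 + 0.4000·0.4500] = 0.1765; exercise value = 0.0000 ≤ continuation, so V_d = 0.1765
Node 0 (S = 55): continuation = 1/1.02·[0.6000·0.0000 + 0.4000·0.1765] = 0.0692; exercise value = 0.0000 ≤ continuation, so V_0 = 0.0692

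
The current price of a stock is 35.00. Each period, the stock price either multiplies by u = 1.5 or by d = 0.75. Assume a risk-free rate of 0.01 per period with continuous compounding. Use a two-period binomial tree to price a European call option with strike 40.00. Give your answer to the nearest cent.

4.57

Risk-neutral probability p = (e^0.01 − 0.75)/(1.5 − 0.75) = 0.2601/0.7500 = 0.3467
Terminal stock prices: S_uu = 78.75, S_ud = 39.38, S_dd = 19.69
Terminal payoffs (S − K): max(38.75, 0) = 38.75, max(-0.625, 0) = 0, max(-20.31, 0) = 0
Node u (S = 52.5): V_u = e^(−0.01)·[0.3467·38.7500 + 0.6533·0.0000] = 13.3022
Node d (S = 26.25): V_d = e^(−0.01)·[0.3467·0.0000 + 0.6533·0.0000] = 0.0000
Node 0 (S = 35): V_0 = e^(−0.01)·[0.3467·13.3022 + 0.6533·0.0000] = 4.5664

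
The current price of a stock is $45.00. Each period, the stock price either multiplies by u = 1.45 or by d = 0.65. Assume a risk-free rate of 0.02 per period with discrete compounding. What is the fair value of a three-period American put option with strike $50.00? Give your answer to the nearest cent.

$14.25

Risk-neutral probability p = (1 + 0.02 − 0.65)/(1.45 − 0.65) = 0.3700/0.8000 = 0.4625
Terminal stock prices: S_uuu = 137.2, S_uud = 61.5, S_udd = 27.57, S_ddd = 12.36
Terminal payoffs (K − S): max(-87.19, 0) = 0, max(-11.5, 0) = 0, max(22.43, 0) = 22.43, max(37.64, 0) = 37.64
Node uu (S = 94.61): continuation = 1/1.02·[0.4625·0.0000 + 0.5375·0.0000] = 0.0000; exercise value = 0.0000 ≤ continuation, so V_uu = 0.0000
Node ud (S = 42.41): continuation = 1/1.02·[0.4625·0.0000 + 0.5375·22.4319] = 11.8207; exercise value = 7.5875 ≤ continuation, so V_ud = 11.8207
Node dd (S = 19.01): continuation = 1/1.02·[0.4625·22.4319 + 0.5375·37.6419] = 30.0071; exercise value = 30.9875 > continuation, so V_dd = 30.9875 (exercise)
Node u (S = 65.25): continuation = 1/1.02·[0.4625·0.0000 + 0.5375·11.8207] = 6.2291; exercise value = 0.0000 ≤ continuation, so V_u = 6.2291
Node d (S = 29.25): continuation = 1/1.02·[0.4625·11.8207 + 0.5375·30.9875] = 21.6891; exercise value = 20.7500 ≤ continuation, so V_d = 21.6891
Node 0 (S = 45): continuation = 1/1.02·[0.4625·6.2291 + 0.5375·21.6891] = 14.2537; exercise value = 5.0000 ≤ continuation, so V_0 = 14.2537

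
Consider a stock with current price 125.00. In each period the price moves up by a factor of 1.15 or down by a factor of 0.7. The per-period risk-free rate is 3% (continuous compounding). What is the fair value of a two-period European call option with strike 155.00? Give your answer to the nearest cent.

5.24

Risk-neutral probability p = (e^0.03 − 0.7)/(1.15 − 0.7) = 0.3305/0.4500 = 0.7343
Terminal stock prices: S_uu = 165.3, S_ud = 100.6, S_dd = 61.25
Terminal payoffs (S − K): max(10.31, 0) = 10.31, max(-54.38, 0) = 0, max(-93.75, 0) = 0
Node u (S = 143.8): V_u = e^(−0.03)·[0.7343·10.3125 + 0.2657·0.0000] = 7.3491
Node d (S = 87.5): V_d = e^(−0.03)·[0.7343·0.0000 + 0.2657·0.0000] = 0.0000
Node 0 (S = 125): V_0 = e^(−0.03)·[0.7343·7.3491 + 0.2657·0.0000] = 5.2373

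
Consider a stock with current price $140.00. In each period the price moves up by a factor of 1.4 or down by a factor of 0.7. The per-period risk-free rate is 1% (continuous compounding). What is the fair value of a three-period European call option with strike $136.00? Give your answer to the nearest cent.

$38.77

Risk-neutral probability p = (e^0.01 − 0.7)/(1.4 − 0.7) = 0.3101/0.7000 = 0.4429
Terminal stock prices: S_uuu = 384.2, S_uud = 192.1, S_udd = 96.04, S_ddd = 48.02
Terminal payoffs (S − K): max(248.2, 0) = 248.2, max(56.08, 0) = 56.08, max(-39.96, 0) = 0, max(-87.98, 0) = 0
Node uu (S = 274.4): V_uu = e^(−0.01)·[0.4429·248.1600 + 0.5571·56.0800] = 139.7532
Node ud (S = 137.2): V_ud = e^(−0.01)·[0.4429·56.0800 + 0.5571·0.0000] = 24.5923
Node dd (S = 68.6): V_dd = e^(−0.01)·[0.4429·0.0000 + 0.5571·0.0000] = 0.0000
Node u (S = 196): V_u = e^(−0.01)·[0.4429·139.7532 + 0.5571·24.5923] = 74.8481
Node d (S = 98): V_d = e^(−0.01)·[0.4429·24.5923 + 0.5571·0.0000] = 10.7843
Node 0 (S = 140): V_0 = e^(−0.01)·[0.4429·74.8481 + 0.5571·10.7843] = 38.7703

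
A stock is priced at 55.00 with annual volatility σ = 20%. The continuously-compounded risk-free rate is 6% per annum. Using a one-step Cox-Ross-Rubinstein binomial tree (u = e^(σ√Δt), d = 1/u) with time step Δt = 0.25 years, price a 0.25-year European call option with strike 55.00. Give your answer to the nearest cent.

CRR parameters: u = e^(σ√Δt) = e^(0.2·√0.25) = 1.1052, d = 1/u = 0.9048
Per-period rate: rΔt = 0.06·0.25 = 0.015, so R = e^0.015 = 1.0151
Risk-neutral probability p = (e^0.015 − 0.9048)/(1.1052 − 0.9048) = 0.1103/0.2003 = 0.5505
Terminal stock prices: S_u = 60.78, S_d = 49.77
Terminal payoffs (S − K): max(5.784, 0) = 5.784, max(-5.234, 0) = 0
Node 0 (S = 55): V_0 = e^(−0.015)·[0.5505·5.7844 + 0.4495·0.0000] = 3.1367

3.14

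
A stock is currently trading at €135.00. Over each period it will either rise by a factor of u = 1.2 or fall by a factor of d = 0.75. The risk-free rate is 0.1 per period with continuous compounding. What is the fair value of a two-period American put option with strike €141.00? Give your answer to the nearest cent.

Risk-neutral probability p = (e^0.1 − 0.75)/(1.2 − 0.75) = 0.3552/0.4500 = 0.7893
Terminal stock prices: S_uu = 194.4, S_ud = 121.5, S_dd = 75.94
Terminal payoffs (K − S): max(-53.4, 0) = 0, max(19.5, 0) = 19.5, max(65.06, 0) = 65.06
Node u (S = 162): continuation = e^(−0.1)·[0.7893·0.0000 + 0.2107·19.5000] = 3.7182; exercise value = 0.0000 ≤ continuation, so V_u = 3.7182
Node d (S = 101.2): continuation = e^(−0.1)·[0.7893·19.5000 + 0.2107·65.0625] = 26.3321; exercise value = 39.7500 > continuation, so V_d = 39.7500 (exercise)
Node 0 (S = 135): continuation = e^(−0.1)·[0.7893·3.7182 + 0.2107·39.7500] = 10.2348; exercise value = 6.0000 ≤ continuation, so V_0 = 10.2348

€10.23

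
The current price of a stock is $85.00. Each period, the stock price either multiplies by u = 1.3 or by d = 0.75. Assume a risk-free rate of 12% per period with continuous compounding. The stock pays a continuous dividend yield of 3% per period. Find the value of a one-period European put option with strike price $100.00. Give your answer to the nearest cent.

$12.03

Per-period risk-free factor R = e^0.12 = 1.1275; dividend-adjusted growth = e^(0.12−0.03) = 1.0942.
Risk-neutral probability p = (1.0942 − 0.75)/(1.3 − 0.75) = 0.3442/0.5500 = 0.6258
Terminal stock prices: S_u = 110.5, S_d = 63.75
Terminal payoffs (K − S): max(-10.5, 0) = 0, max(36.25, 0) = 36.25
Node 0 (S = 85): V_0 = e^(−0.12)·[0.6258·0.0000 + 0.3742·36.2500] = 12.0318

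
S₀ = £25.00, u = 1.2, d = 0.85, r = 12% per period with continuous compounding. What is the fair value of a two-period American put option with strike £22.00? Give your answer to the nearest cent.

£0.14

Risk-neutral probability p = (e^0.12 − 0.85)/(1.2 − 0.85) = 0.2775/0.3500 = 0.7928
Terminal stock prices: S_uu = 36, S_ud = 25.5, S_dd = 18.06
Terminal payoffs (K − S): max(-14, 0) = 0, max(-3.5, 0) = 0, max(3.938, 0) = 3.938
Node u (S = 30): continuation = e^(−0.12)·[0.7928·0.0000 + 0.2072·0.0000] = 0.0000; exercise value = 0.0000 ≤ continuation, so V_u = 0.0000
Node d (S = 21.25): continuation = e^(−0.12)·[0.7928·0.0000 + 0.2072·3.9375] = 0.7234; exercise value = 0.7500 > continuation, so V_d = 0.7500 (exercise)
Node 0 (S = 25): continuation = e^(−0.12)·[0.7928·0.0000 + 0.2072·0.7500] = 0.1378; exercise value = 0.0000 ≤ continuation, so V_0 = 0.1378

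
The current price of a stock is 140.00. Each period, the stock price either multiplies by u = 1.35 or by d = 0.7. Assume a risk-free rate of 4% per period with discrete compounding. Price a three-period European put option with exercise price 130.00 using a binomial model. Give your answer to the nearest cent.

Risk-neutral probability p = (1 + 0.04 − 0.7)/(1.35 − 0.7) = 0.3400/0.6500 = 0.5231
Terminal stock prices: S_uuu = 344.5, S_uud = 178.6, S_udd = 92.61, S_ddd = 48.02
Terminal payoffs (K − S): max(-214.5, 0) = 0, max(-48.61, 0) = 0, max(37.39, 0) = 37.39, max(81.98, 0) = 81.98
Node uu (S = 255.2): V_uu = 1/1.04·[0.5231·0.0000 + 0.4769·0.0000] = 0.0000
Node ud (S = 132.3): V_ud = 1/1.04·[0.5231·0.0000 + 0.4769·37.3900] = 17.1463
Node dd (S = 68.6): V_dd = 1/1.04·[0.5231·37.3900 + 0.4769·81.9800] = 56.4000
Node u (S = 189): V_u = 1/1.04·[0.5231·0.0000 + 0.4769·17.1463] = 7.8629
Node d (S = 98): V_d = 1/1.04·[0.5231·17.1463 + 0.4769·56.4000] = 34.4878
Node 0 (S = 140): V_0 = 1/1.04·[0.5231·7.8629 + 0.4769·34.4878] = 19.7701

19.77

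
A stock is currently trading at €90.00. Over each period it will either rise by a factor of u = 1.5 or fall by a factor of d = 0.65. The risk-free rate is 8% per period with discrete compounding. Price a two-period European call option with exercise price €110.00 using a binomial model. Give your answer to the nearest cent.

€20.30

Risk-neutral probability p = (1 + 0.08 − 0.65)/(1.5 − 0.65) = 0.4300/0.8500 = 0.5059
Terminal stock prices: S_uu = 202.5, S_ud = 87.75, S_dd = 38.03
Terminal payoffs (S − K): max(92.5, 0) = 92.5, max(-22.25, 0) = 0, max(-71.97, 0) = 0
Node u (S = 135): V_u = 1/1.08·[0.5059·92.5000 + 0.4941·0.0000] = 43.3279
Node d (S = 58.5): V_d = 1/1.08·[0.5059·0.0000 + 0.4941·0.0000] = 0.0000
Node 0 (S = 90): V_0 = 1/1.08·[0.5059·43.3279 + 0.4941·0.0000] = 20.2952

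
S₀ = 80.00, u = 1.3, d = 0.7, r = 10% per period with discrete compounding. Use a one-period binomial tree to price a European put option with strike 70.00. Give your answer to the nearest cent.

4.24

Risk-neutral probability p = (1 + 0.1 − 0.7)/(1.3 − 0.7) = 0.4000/0.6000 = 0.6667
Terminal stock prices: S_u = 104, S_d = 56
Terminal payoffs (K − S): max(-34, 0) = 0, max(14, 0) = 14
Node 0 (S = 80): V_0 = 1/1.1·[0.6667·0.0000 + 0.3333·14.0000] = 4.2424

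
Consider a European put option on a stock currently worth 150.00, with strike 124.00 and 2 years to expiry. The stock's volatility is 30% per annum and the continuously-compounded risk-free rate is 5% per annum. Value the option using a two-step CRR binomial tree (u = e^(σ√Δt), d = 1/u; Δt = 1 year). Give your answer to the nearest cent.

9.06

CRR parameters: u = e^(σ√Δt) = e^(0.3·√1) = 1.3499, d = 1/u = 0.7408
Per-period rate: rΔt = 0.05·1 = 0.05, so R = e^0.05 = 1.0513
Risk-neutral probability p = (e^0.05 − 0.7408)/(1.3499 − 0.7408) = 0.3105/0.6090 = 0.5097
Terminal stock prices: S_uu = 273.3, S_ud = 150, S_dd = 82.32
Terminal payoffs (K − S): max(-149.3, 0) = 0, max(-26, 0) = 0, max(41.68, 0) = 41.68
Node u (S = 202.5): V_u = e^(−0.05)·[0.5097·0.0000 + 0.4903·0.0000] = 0.0000
Node d (S = 111.1): V_d = e^(−0.05)·[0.5097·0.0000 + 0.4903·41.6783] = 19.4366
Node 0 (S = 150): V_0 = e^(−0.05)·[0.5097·0.0000 + 0.4903·19.4366] = 9.0642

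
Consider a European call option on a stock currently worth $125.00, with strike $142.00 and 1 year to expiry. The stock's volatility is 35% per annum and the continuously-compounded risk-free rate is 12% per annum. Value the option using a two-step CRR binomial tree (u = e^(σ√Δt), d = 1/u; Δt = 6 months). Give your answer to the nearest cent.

CRR parameters: u = e^(σ√Δt) = e^(0.35·√0.5) = 1.2808, d = 1/u = 0.7808
Per-period rate: rΔt = 0.12·0.5 = 0.06, so R = e^0.06 = 1.0618
Risk-neutral probability p = (e^0.06 − 0.7808)/(1.2808 − 0.7808) = 0.2811/0.5000 = 0.5621
Terminal stock prices: S_uu = 205.1, S_ud = 125, S_dd = 76.2
Terminal payoffs (S − K): max(63.06, 0) = 63.06, max(-17, 0) = 0, max(-65.8, 0) = 0
Node u (S = 160.1): V_u = e^(−0.06)·[0.5621·63.0571 + 0.4379·0.0000] = 33.3805
Node d (S = 97.6): V_d = e^(−0.06)·[0.5621·0.0000 + 0.4379·0.0000] = 0.0000
Node 0 (S = 125): V_0 = e^(−0.06)·[0.5621·33.3805 + 0.4379·0.0000] = 17.6707

$17.67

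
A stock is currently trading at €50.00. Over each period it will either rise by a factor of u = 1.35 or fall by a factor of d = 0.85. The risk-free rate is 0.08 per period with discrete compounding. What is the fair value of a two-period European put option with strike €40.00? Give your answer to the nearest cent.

Risk-neutral probability p = (1 + 0.08 − 0.85)/(1.35 − 0.85) = 0.2300/0.5000 = 0.4600
Terminal stock prices: S_uu = 91.13, S_ud = 57.38, S_dd = 36.12
Terminal payoffs (K − S): max(-51.13, 0) = 0, max(-17.38, 0) = 0, max(3.875, 0) = 3.875
Node u (S = 67.5): V_u = 1/1.08·[0.4600·0.0000 + 0.5400·0.0000] = 0.0000
Node d (S = 42.5): V_d = 1/1.08·[0.4600·0.0000 + 0.5400·3.8750] = 1.9375
Node 0 (S = 50): V_0 = 1/1.08·[0.4600·0.0000 + 0.5400·1.9375] = 0.9688

€0.97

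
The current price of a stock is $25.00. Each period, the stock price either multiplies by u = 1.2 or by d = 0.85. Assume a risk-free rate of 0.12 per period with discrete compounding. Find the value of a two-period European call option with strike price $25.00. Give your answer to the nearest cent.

Risk-neutral probability p = (1 + 0.12 − 0.85)/(1.2 − 0.85) = 0.2700/0.3500 = 0.7714
Terminal stock prices: S_uu = 36, S_ud = 25.5, S_dd = 18.06
Terminal payoffs (S − K): max(11, 0) = 11, max(0.5, 0) = 0.5, max(-6.938, 0) = 0
Node u (S = 30): V_u = 1/1.12·[0.7714·11.0000 + 0.2286·0.5000] = 7.6786
Node d (S = 21.25): V_d = 1/1.12·[0.7714·0.5000 + 0.2286·0.0000] = 0.3444
Node 0 (S = 25): V_0 = 1/1.12·[0.7714·7.6786 + 0.2286·0.3444] = 5.3591

$5.36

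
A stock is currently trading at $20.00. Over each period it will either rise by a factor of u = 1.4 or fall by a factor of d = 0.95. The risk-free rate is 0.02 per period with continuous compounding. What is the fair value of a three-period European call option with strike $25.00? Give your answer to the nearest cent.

$0.90

Risk-neutral probability p = (e^0.02 − 0.95)/(1.4 − 0.95) = 0.0702/0.4500 = 0.1560
Terminal stock prices: S_uuu = 54.88, S_uud = 37.24, S_udd = 25.27, S_ddd = 17.15
Terminal payoffs (S − K): max(29.88, 0) = 29.88, max(12.24, 0) = 12.24, max(0.27, 0) = 0.27, max(-7.853, 0) = 0
Node uu (S = 39.2): V_uu = e^(−0.02)·[0.1560·29.8800 + 0.8440·12.2400] = 14.6950
Node ud (S = 26.6): V_ud = e^(−0.02)·[0.1560·12.2400 + 0.8440·0.2700] = 2.0950
Node dd (S = 18.05): V_dd = e^(−0.02)·[0.1560·0.2700 + 0.8440·0.0000] = 0.0413
Node u (S = 28): V_u = e^(−0.02)·[0.1560·14.6950 + 0.8440·2.0950] = 3.9803
Node d (S = 19): V_d = e^(−0.02)·[0.1560·2.0950 + 0.8440·0.0413] = 0.3545
Node 0 (S = 20): V_0 = e^(−0.02)·[0.1560·3.9803 + 0.8440·0.3545] = 0.9019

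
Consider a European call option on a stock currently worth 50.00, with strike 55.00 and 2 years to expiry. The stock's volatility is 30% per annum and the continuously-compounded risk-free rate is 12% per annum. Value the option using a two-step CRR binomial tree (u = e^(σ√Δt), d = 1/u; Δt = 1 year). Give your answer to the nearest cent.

CRR parameters: u = e^(σ√Δt) = e^(0.3·√1) = 1.3499, d = 1/u = 0.7408
Per-period rate: rΔt = 0.12·1 = 0.12, so R = e^0.12 = 1.1275
Risk-neutral probability p = (e^0.12 − 0.7408)/(1.3499 − 0.7408) = 0.3867/0.6090 = 0.6349
Terminal stock prices: S_uu = 91.11, S_ud = 50, S_dd = 27.44
Terminal payoffs (S − K): max(36.11, 0) = 36.11, max(-5, 0) = 0, max(-27.56, 0) = 0
Node u (S = 67.49): V_u = e^(−0.12)·[0.6349·36.1059 + 0.3651·0.0000] = 20.3314
Node d (S = 37.04): V_d = e^(−0.12)·[0.6349·0.0000 + 0.3651·0.0000] = 0.0000
Node 0 (S = 50): V_0 = e^(−0.12)·[0.6349·20.3314 + 0.3651·0.0000] = 11.4487

11.45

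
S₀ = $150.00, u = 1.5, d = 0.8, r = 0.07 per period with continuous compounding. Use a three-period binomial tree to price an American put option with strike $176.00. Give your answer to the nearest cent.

$35.65

Risk-neutral probability p = (e^0.07 − 0.8)/(1.5 − 0.8) = 0.2725/0.7000 = 0.3893
Terminal stock prices: S_uuu = 506.2, S_uud = 270, S_udd = 144, S_ddd = 76.8
Terminal payoffs (K − S): max(-330.2, 0) = 0, max(-94, 0) = 0, max(32, 0) = 32, max(99.2, 0) = 99.2
Node uu (S = 337.5): continuation = e^(−0.07)·[0.3893·0.0000 + 0.6107·0.0000] = 0.0000; exercise value = 0.0000 ≤ continuation, so V_uu = 0.0000
Node ud (S = 180): continuation = e^(−0.07)·[0.3893·0.0000 + 0.6107·32.0000] = 18.2213; exercise value = 0.0000 ≤ continuation, so V_ud = 18.2213
Node dd (S = 96): continuation = e^(−0.07)·[0.3893·32.0000 + 0.6107·99.2000] = 68.1013; exercise value = 80.0000 > continuation, so V_dd = 80.0000 (exercise)
Node u (S = 225): continuation = e^(−0.07)·[0.3893·0.0000 + 0.6107·18.2213] = 10.3755; exercise value = 0.0000 ≤ continuation, so V_u = 10.3755
Node d (S = 120): continuation = e^(−0.07)·[0.3893·18.2213 + 0.6107·80.0000] = 52.1672; exercise value = 56.0000 > continuation, so V_d = 56.0000 (exercise)
Node 0 (S = 150): continuation = e^(−0.07)·[0.3893·10.3755 + 0.6107·56.0000] = 35.6533; exercise value = 26.0000 ≤ continuation, so V_0 = 35.6533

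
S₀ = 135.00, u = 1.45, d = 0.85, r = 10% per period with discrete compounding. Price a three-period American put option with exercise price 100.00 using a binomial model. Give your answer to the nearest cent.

Risk-neutral probability p = (1 + 0.1 − 0.85)/(1.45 − 0.85) = 0.2500/0.6000 = 0.4167
Terminal stock prices: S_uuu = 411.6, S_uud = 241.3, S_udd = 141.4, S_ddd = 82.91
Terminal payoffs (K − S): max(-311.6, 0) = 0, max(-141.3, 0) = 0, max(-41.43, 0) = 0, max(17.09, 0) = 17.09
Node uu (S = 283.8): continuation = 1/1.1·[0.4167·0.0000 + 0.5833·0.0000] = 0.0000; exercise value = 0.0000 ≤ continuation, so V_uu = 0.0000
Node ud (S = 166.4): continuation = 1/1.1·[0.4167·0.0000 + 0.5833·0.0000] = 0.0000; exercise value = 0.0000 ≤ continuation, so V_ud = 0.0000
Node dd (S = 97.54): continuation = 1/1.1·[0.4167·0.0000 + 0.5833·17.0931] = 9.0645; exercise value = 2.4625 ≤ continuation, so V_dd = 9.0645
Node u (S = 195.8): continuation = 1/1.1·[0.4167·0.0000 + 0.5833·0.0000] = 0.0000; exercise value = 0.0000 ≤ continuation, so V_u = 0.0000
Node d (S = 114.8): continuation = 1/1.1·[0.4167·0.0000 + 0.5833·9.0645] = 4.8070; exercise value = 0.0000 ≤ continuation, so V_d = 4.8070
Node 0 (S = 135): continuation = 1/1.1·[0.4167·0.0000 + 0.5833·4.8070] = 2.5491; exercise value = 0.0000 ≤ continuation, so V_0 = 2.5491

2.55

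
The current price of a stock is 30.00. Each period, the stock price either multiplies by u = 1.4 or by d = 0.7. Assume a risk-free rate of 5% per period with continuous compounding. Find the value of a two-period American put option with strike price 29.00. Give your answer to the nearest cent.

3.79

Risk-neutral probability p = (e^0.05 − 0.7)/(1.4 − 0.7) = 0.3513/0.7000 = 0.5018
Terminal stock prices: S_uu = 58.8, S_ud = 29.4, S_dd = 14.7
Terminal payoffs (K − S): max(-29.8, 0) = 0, max(-0.4, 0) = 0, max(14.3, 0) = 14.3
Node u (S = 42): continuation = e^(−0.05)·[0.5018·0.0000 + 0.4982·0.0000] = 0.0000; exercise value = 0.0000 ≤ continuation, so V_u = 0.0000
Node d (S = 21): continuation = e^(−0.05)·[0.5018·0.0000 + 0.4982·14.3000] = 6.7766; exercise value = 8.0000 > continuation, so V_d = 8.0000 (exercise)
Node 0 (S = 30): continuation = e^(−0.05)·[0.5018·0.0000 + 0.4982·8.0000] = 3.7911; exercise value = 0.0000 ≤ continuation, so V_0 = 3.7911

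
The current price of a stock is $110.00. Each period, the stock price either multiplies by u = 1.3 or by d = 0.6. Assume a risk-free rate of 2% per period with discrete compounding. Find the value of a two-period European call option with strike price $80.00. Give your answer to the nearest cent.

$39.32

Risk-neutral probability p = (1 + 0.02 − 0.6)/(1.3 − 0.6) = 0.4200/0.7000 = 0.6000
Terminal stock prices: S_uu = 185.9, S_ud = 85.8, S_dd = 39.6
Terminal payoffs (S − K): max(105.9, 0) = 105.9, max(5.8, 0) = 5.8, max(-40.4, 0) = 0
Node u (S = 143): V_u = 1/1.02·[0.6000·105.9000 + 0.4000·5.8000] = 64.5686
Node d (S = 66): V_d = 1/1.02·[0.6000·5.8000 + 0.4000·0.0000] = 3.4118
Node 0 (S = 110): V_0 = 1/1.02·[0.6000·64.5686 + 0.4000·3.4118] = 39.3195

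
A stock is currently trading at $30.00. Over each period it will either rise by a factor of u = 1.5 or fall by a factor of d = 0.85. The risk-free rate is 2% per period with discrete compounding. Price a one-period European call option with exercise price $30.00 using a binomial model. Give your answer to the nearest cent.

Risk-neutral probability p = (1 + 0.02 − 0.85)/(1.5 − 0.85) = 0.1700/0.6500 = 0.2615
Terminal stock prices: S_u = 45, S_d = 25.5
Terminal payoffs (S − K): max(15, 0) = 15, max(-4.5, 0) = 0
Node 0 (S = 30): V_0 = 1/1.02·[0.2615·15.0000 + 0.7385·0.0000] = 3.8462

$3.85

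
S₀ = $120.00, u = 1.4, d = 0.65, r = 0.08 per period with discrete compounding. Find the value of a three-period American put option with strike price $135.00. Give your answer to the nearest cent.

$27.93

Risk-neutral probability p = (1 + 0.08 − 0.65)/(1.4 − 0.65) = 0.4300/0.7500 = 0.5733
Terminal stock prices: S_uuu = 329.3, S_uud = 152.9, S_udd = 70.98, S_ddd = 32.95
Terminal payoffs (K − S): max(-194.3, 0) = 0, max(-17.88, 0) = 0, max(64.02, 0) = 64.02, max(102, 0) = 102
Node uu (S = 235.2): continuation = 1/1.08·[0.5733·0.0000 + 0.4267·0.0000] = 0.0000; exercise value = 0.0000 ≤ continuation, so V_uu = 0.0000
Node ud (S = 109.2): continuation = 1/1.08·[0.5733·0.0000 + 0.4267·64.0200] = 25.2919; exercise value = 25.8000 > continuation, so V_ud = 25.8000 (exercise)
Node dd (S = 50.7): continuation = 1/1.08·[0.5733·64.0200 + 0.4267·102.0450] = 74.3000; exercise value = 84.3000 > continuation, so V_dd = 84.3000 (exercise)
Node u (S = 168): continuation = 1/1.08·[0.5733·0.0000 + 0.4267·25.8000] = 10.1926; exercise value = 0.0000 ≤ continuation, so V_u = 10.1926
Node d (S = 78): continuation = 1/1.08·[0.5733·25.8000 + 0.4267·84.3000] = 47.0000; exercise value = 57.0000 > continuation, so V_d = 57.0000 (exercise)
Node 0 (S = 120): continuation = 1/1.08·[0.5733·10.1926 + 0.4267·57.0000] = 27.9294; exercise value = 15.0000 ≤ continuation, so V_0 = 27.9294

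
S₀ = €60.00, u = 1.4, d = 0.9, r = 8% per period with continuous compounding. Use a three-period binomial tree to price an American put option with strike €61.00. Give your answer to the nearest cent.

€4.24

Risk-neutral probability p = (e^0.08 − 0.9)/(1.4 − 0.9) = 0.1833/0.5000 = 0.3666
Terminal stock prices: S_uuu = 164.6, S_uud = 105.8, S_udd = 68.04, S_ddd = 43.74
Terminal payoffs (K − S): max(-103.6, 0) = 0, max(-44.84, 0) = 0, max(-7.04, 0) = 0, max(17.26, 0) = 17.26
Node uu (S = 117.6): continuation = e^(−0.08)·[0.3666·0.0000 + 0.6334·0.0000] = 0.0000; exercise value = 0.0000 ≤ continuation, so V_uu = 0.0000
Node ud (S = 75.6): continuation = e^(−0.08)·[0.3666·0.0000 + 0.6334·0.0000] = 0.0000; exercise value = 0.0000 ≤ continuation, so V_ud = 0.0000
Node dd (S = 48.6): continuation = e^(−0.08)·[0.3666·0.0000 + 0.6334·17.2600] = 10.0924; exercise value = 12.4000 > continuation, so V_dd = 12.4000 (exercise)
Node u (S = 84): continuation = e^(−0.08)·[0.3666·0.0000 + 0.6334·0.0000] = 0.0000; exercise value = 0.0000 ≤ continuation, so V_u = 0.0000
Node d (S = 54): continuation = e^(−0.08)·[0.3666·0.0000 + 0.6334·12.4000] = 7.2506; exercise value = 7.0000 ≤ continuation, so V_d = 7.2506
Node 0 (S = 60): continuation = e^(−0.08)·[0.3666·0.0000 + 0.6334·7.2506] = 4.2396; exercise value = 1.0000 ≤ continuation, so V_0 = 4.2396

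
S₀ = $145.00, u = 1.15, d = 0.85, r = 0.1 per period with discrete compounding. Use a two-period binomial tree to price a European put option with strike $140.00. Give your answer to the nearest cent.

Risk-neutral probability p = (1 + 0.1 − 0.85)/(1.15 − 0.85) = 0.2500/0.3000 = 0.8333
Terminal stock prices: S_uu = 191.8, S_ud = 141.7, S_dd = 104.8
Terminal payoffs (K − S): max(-51.76, 0) = 0, max(-1.737, 0) = 0, max(35.24, 0) = 35.24
Node u (S = 166.8): V_u = 1/1.1·[0.8333·0.0000 + 0.1667·0.0000] = 0.0000
Node d (S = 123.2): V_d = 1/1.1·[0.8333·0.0000 + 0.1667·35.2375] = 5.3390
Node 0 (S = 145): V_0 = 1/1.1·[0.8333·0.0000 + 0.1667·5.3390] = 0.8089

$0.81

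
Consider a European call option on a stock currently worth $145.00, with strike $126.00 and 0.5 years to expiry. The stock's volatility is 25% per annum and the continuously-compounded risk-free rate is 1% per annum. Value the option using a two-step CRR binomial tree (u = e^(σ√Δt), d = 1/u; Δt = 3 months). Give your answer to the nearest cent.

CRR parameters: u = e^(σ√Δt) = e^(0.25·√0.25) = 1.1331, d = 1/u = 0.8825
Per-period rate: rΔt = 0.01·0.25 = 0.0025, so R = e^0.0025 = 1.0025
Risk-neutral probability p = (e^0.0025 − 0.8825)/(1.1331 − 0.8825) = 0.1200/0.2507 = 0.4788
Terminal stock prices: S_uu = 186.2, S_ud = 145, S_dd = 112.9
Terminal payoffs (S − K): max(60.18, 0) = 60.18, max(19, 0) = 19, max(-13.07, 0) = 0
Node u (S = 164.3): V_u = e^(−0.0025)·[0.4788·60.1837 + 0.5212·19.0000] = 38.6211
Node d (S = 128): V_d = e^(−0.0025)·[0.4788·19.0000 + 0.5212·0.0000] = 9.0741
Node 0 (S = 145): V_0 = e^(−0.0025)·[0.4788·38.6211 + 0.5212·9.0741] = 23.1625

$23.16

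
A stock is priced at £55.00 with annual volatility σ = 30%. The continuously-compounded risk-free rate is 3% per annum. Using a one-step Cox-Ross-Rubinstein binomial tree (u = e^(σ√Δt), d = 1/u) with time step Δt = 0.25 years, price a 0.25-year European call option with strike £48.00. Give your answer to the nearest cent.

CRR parameters: u = e^(σ√Δt) = e^(0.3·√0.25) = 1.1618, d = 1/u = 0.8607
Per-period rate: rΔt = 0.03·0.25 = 0.0075, so R = e^0.0075 = 1.0075
Risk-neutral probability p = (e^0.0075 − 0.8607)/(1.1618 − 0.8607) = 0.1468/0.3011 = 0.4876
Terminal stock prices: S_u = 63.9, S_d = 47.34
Terminal payoffs (S − K): max(15.9, 0) = 15.9, max(-0.6611, 0) = 0
Node 0 (S = 55): V_0 = e^(−0.0075)·[0.4876·15.9009 + 0.5124·0.0000] = 7.6949

£7.69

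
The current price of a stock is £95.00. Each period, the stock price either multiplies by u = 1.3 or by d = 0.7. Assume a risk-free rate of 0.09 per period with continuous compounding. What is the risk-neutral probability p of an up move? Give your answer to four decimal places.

Risk-neutral probability p = (e^0.09 − 0.7)/(1.3 − 0.7) = 0.3942/0.6000 = 0.6570

p = 0.6570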